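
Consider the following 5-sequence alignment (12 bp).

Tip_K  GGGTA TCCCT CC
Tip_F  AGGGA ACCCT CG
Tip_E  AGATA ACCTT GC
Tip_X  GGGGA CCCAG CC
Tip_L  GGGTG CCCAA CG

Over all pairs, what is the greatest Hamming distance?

8

Pairwise Hamming distances:
  Tip_K vs Tip_F: 4
  Tip_K vs Tip_E: 5
  Tip_K vs Tip_X: 4
  Tip_K vs Tip_L: 5
  Tip_F vs Tip_E: 5
  Tip_F vs Tip_X: 5
  Tip_F vs Tip_L: 6
  Tip_E vs Tip_X: 7
  Tip_E vs Tip_L: 8
  Tip_X vs Tip_L: 4
The largest is 8, between Tip_E and Tip_L.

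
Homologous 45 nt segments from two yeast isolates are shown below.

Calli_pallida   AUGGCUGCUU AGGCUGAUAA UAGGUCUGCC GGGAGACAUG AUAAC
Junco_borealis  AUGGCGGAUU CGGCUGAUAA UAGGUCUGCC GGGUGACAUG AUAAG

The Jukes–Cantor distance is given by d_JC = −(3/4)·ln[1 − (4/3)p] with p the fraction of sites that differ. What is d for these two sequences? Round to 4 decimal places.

Differing sites — 6:U/G; 8:C/A; 11:A/C; 34:A/U; 45:C/G.
p = 5/45 = 0.111111.
d = −0.75 · ln(1 − (4/3)·0.111111) = −0.75 · ln(0.851852) = −0.75 · (-0.160342) = 0.1203.

0.1203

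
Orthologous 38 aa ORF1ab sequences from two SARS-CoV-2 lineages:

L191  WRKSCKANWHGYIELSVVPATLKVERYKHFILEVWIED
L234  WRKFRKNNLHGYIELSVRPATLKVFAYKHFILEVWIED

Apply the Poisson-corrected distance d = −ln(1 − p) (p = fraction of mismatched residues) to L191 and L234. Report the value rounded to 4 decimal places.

The sequences differ at positions 4 (S/F), 5 (C/R), 7 (A/N), 9 (W/L), 18 (V/R), 25 (E/F), 26 (R/A).
p = 7/38 = 0.184211.
d = −ln(1 − 0.184211) = −ln(0.815789) = 0.2036.

0.2036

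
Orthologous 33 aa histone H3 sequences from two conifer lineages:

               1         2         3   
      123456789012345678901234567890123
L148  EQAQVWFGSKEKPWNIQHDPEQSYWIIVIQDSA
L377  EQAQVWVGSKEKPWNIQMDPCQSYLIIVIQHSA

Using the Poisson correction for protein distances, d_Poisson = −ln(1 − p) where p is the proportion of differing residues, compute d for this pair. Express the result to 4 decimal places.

Differing sites — 7:F/V; 18:H/M; 21:E/C; 25:W/L; 31:D/H.
p = 5/33 = 0.151515.
d = −ln(1 − 0.151515) = −ln(0.848485) = 0.1643.

0.1643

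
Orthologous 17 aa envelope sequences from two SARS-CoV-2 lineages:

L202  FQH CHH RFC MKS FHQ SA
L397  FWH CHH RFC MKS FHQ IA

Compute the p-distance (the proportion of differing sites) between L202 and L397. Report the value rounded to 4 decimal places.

0.1176

The sequences differ at positions 2 (Q/W), 16 (S/I).
There are 2 differences over 17 sites, so p = 2/17 = 0.1176.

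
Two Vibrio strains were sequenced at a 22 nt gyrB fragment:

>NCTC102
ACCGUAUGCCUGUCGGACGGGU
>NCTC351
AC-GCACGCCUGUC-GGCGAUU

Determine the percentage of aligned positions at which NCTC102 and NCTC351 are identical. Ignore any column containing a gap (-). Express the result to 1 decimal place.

Excluding the 2 gap columns leaves 20 comparable sites.
Mismatches occur at site 5 (U/C), site 7 (U/C), site 17 (A/G), site 20 (G/A), site 21 (G/U).
15 of the 20 comparable sites match, so the percent identity is 15/20 × 100 = 75.0%.

75.0%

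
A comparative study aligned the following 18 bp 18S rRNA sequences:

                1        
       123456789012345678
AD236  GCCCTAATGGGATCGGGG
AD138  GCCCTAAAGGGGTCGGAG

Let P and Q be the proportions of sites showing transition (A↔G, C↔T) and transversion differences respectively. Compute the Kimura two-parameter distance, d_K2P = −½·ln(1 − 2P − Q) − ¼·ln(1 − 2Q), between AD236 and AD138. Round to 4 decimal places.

0.1922

Mismatches occur at site 8 (T/A, transversion), site 12 (A/G, transition), site 17 (G/A, transition).
Of the 3 differences, 2 transitions and 1 transversion over 18 sites: P = 2/18 = 0.111111, Q = 1/18 = 0.055556.
d = −0.5·ln(0.722222) − 0.25·ln(0.888888) = −0.5·(-0.325423) − 0.25·(-0.117784) = 0.1922.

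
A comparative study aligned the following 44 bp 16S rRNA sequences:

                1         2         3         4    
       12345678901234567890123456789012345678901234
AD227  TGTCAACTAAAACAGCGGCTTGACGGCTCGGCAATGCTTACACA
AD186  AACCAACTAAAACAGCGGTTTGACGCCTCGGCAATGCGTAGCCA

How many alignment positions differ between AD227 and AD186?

8

Mismatches occur at site 1 (T→A), site 2 (G→A), site 3 (T→C), site 19 (C→T), site 26 (G→C), site 38 (T→G), site 41 (C→G), site 42 (A→C).
That gives 8 mismatches out of 44 aligned sites, so the Hamming distance is 8.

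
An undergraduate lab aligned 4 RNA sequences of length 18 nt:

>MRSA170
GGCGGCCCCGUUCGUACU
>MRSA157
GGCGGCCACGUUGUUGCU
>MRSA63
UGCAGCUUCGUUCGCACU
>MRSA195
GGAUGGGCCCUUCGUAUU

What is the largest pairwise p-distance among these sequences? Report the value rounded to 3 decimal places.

Pairwise Hamming distances:
  MRSA170 vs MRSA157: 4
  MRSA170 vs MRSA63: 5
  MRSA170 vs MRSA195: 6
  MRSA157 vs MRSA63: 8
  MRSA157 vs MRSA195: 10
  MRSA63 vs MRSA195: 9
The largest is 10 mismatches, between MRSA157 and MRSA195; p = 10/18 = 0.556.

0.556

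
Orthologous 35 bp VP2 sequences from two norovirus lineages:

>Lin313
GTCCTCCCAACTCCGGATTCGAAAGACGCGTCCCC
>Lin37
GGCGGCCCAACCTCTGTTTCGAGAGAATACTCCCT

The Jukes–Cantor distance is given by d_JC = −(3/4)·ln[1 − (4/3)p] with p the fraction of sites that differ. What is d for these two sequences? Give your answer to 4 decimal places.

Differing sites — 2:T/G; 4:C/G; 5:T/G; 12:T/C; 13:C/T; 15:G/T; 17:A/T; 23:A/G; 27:C/A; 28:G/T; 29:C/A; 30:G/C; 35:C/T.
p = 13/35 = 0.371429.
d = −0.75 · ln(1 − (4/3)·0.371429) = −0.75 · ln(0.504761) = −0.75 · (-0.683670) = 0.5128.

0.5128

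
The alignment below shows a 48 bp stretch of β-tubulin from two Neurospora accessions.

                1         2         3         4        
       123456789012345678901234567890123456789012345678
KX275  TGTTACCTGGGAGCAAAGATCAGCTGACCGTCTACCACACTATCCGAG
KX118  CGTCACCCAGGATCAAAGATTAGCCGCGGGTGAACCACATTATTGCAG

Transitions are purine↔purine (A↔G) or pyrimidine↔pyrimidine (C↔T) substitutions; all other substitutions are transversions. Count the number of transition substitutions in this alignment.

Mismatches occur at site 1 (T↔C, transition), site 4 (T↔C, transition), site 8 (T↔C, transition), site 9 (G↔A, transition), site 13 (G↔T, transversion), site 21 (C↔T, transition), site 25 (T↔C, transition), site 27 (A↔C, transversion), site 28 (C↔G, transversion), site 29 (C↔G, transversion), site 32 (C↔G, transversion), site 33 (T↔A, transversion), site 40 (C↔T, transition), site 44 (C↔T, transition), site 45 (C↔G, transversion), site 46 (G↔C, transversion).
Of the 16 differences, 8 transitions and 8 transversions, so the answer is 8.

8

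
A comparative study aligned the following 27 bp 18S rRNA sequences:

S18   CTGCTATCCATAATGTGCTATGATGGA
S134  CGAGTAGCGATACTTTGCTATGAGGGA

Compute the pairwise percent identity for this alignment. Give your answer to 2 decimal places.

70.37%

Mismatches occur at site 2 (T↔G), site 3 (G↔A), site 4 (C↔G), site 7 (T↔G), site 9 (C↔G), site 13 (A↔C), site 15 (G↔T), site 24 (T↔G).
19 of the 27 sites match, so the percent identity is 19/27 × 100 = 70.37%.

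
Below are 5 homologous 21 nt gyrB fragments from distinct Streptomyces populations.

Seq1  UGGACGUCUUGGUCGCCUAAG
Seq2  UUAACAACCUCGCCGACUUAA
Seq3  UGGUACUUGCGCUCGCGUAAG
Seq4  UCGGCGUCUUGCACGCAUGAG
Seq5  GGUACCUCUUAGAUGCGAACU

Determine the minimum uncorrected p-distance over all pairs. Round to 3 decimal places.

0.286

Pairwise Hamming distances:
  Seq1 vs Seq2: 10
  Seq1 vs Seq3: 8
  Seq1 vs Seq4: 6
  Seq1 vs Seq5: 10
  Seq2 vs Seq3: 16
  Seq2 vs Seq4: 13
  Seq2 vs Seq5: 15
  Seq3 vs Seq4: 10
  Seq3 vs Seq5: 14
  Seq4 vs Seq5: 13
The smallest is 6 mismatches, between Seq1 and Seq4; p = 6/21 = 0.286.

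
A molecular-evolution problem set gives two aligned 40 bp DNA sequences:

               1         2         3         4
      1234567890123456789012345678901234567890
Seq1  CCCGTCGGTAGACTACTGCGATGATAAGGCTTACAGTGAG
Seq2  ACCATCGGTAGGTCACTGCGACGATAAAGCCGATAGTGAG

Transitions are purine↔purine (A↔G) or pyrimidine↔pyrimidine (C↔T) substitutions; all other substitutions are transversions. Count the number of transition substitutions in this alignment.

Differing sites — 1:C/A (Tv); 4:G/A (Ti); 12:A/G (Ti); 13:C/T (Ti); 14:T/C (Ti); 22:T/C (Ti); 28:G/A (Ti); 31:T/C (Ti); 32:T/G (Tv); 34:C/T (Ti).
Of the 10 differences, 8 transitions and 2 transversions, so the answer is 8.

8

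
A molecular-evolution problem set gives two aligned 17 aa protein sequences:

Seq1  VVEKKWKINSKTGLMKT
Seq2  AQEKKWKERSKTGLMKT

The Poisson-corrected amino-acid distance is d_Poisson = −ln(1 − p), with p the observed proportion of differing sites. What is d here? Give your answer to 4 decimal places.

0.2683

The sequences differ at positions 1 (V/A), 2 (V/Q), 8 (I/E), 9 (N/R).
p = 4/17 = 0.235294.
d = −ln(1 − 0.235294) = −ln(0.764706) = 0.2683.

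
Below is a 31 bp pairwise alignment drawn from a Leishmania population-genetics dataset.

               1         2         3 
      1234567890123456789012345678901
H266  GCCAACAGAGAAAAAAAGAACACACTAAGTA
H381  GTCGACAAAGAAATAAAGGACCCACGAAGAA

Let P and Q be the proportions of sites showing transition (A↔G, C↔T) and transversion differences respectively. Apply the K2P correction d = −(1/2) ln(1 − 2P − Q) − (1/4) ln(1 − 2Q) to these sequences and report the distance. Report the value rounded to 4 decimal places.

0.3194

The sequences differ at positions 2 (C/T, transition), 4 (A/G, transition), 8 (G/A, transition), 14 (A/T, transversion), 19 (A/G, transition), 22 (A/C, transversion), 26 (T/G, transversion), 30 (T/A, transversion).
Of the 8 differences, 4 transitions and 4 transversions over 31 sites: P = 4/31 = 0.129032, Q = 4/31 = 0.129032.
d = −0.5·ln(0.612904) − 0.25·ln(0.741936) = −0.5·(-0.489547) − 0.25·(-0.298492) = 0.3194.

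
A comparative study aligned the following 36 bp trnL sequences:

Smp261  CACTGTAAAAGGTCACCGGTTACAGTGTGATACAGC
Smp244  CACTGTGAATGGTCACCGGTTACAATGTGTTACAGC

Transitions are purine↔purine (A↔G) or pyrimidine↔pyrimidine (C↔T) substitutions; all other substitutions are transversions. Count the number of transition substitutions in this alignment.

2

Differing sites — 7:A/G (Ti); 10:A/T (Tv); 25:G/A (Ti); 30:A/T (Tv).
Of the 4 differences, 2 transitions and 2 transversions, so the answer is 2.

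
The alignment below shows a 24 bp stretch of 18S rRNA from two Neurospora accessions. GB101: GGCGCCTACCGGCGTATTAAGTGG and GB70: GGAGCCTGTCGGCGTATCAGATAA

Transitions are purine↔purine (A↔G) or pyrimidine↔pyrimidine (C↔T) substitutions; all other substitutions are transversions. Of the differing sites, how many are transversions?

1

The sequences differ at positions 3 (C/A, transversion), 8 (A/G, transition), 9 (C/T, transition), 18 (T/C, transition), 20 (A/G, transition), 21 (G/A, transition), 23 (G/A, transition), 24 (G/A, transition).
Of the 8 differences, 7 transitions and 1 transversion, so the answer is 1.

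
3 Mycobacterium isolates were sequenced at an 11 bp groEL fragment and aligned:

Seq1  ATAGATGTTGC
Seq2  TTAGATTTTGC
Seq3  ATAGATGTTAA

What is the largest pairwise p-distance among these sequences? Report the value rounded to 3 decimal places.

0.364

Pairwise Hamming distances:
  Seq1 vs Seq2: 2
  Seq1 vs Seq3: 2
  Seq2 vs Seq3: 4
The largest is 4 mismatches, between Seq2 and Seq3; p = 4/11 = 0.364.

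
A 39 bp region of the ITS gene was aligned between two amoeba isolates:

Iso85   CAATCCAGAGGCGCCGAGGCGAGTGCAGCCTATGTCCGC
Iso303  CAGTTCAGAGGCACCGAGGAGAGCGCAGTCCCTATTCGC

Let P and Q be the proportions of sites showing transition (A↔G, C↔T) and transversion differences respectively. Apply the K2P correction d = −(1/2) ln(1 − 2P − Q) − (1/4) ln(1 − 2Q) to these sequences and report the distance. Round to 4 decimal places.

The sequences differ at positions 3 (A/G, transition), 5 (C/T, transition), 13 (G/A, transition), 20 (C/A, transversion), 24 (T/C, transition), 29 (C/T, transition), 31 (T/C, transition), 32 (A/C, transversion), 34 (G/A, transition), 36 (C/T, transition).
Of the 10 differences, 8 transitions and 2 transversions over 39 sites: P = 8/39 = 0.205128, Q = 2/39 = 0.051282.
d = −0.5·ln(0.538462) − 0.25·ln(0.897436) = −0.5·(-0.619038) − 0.25·(-0.108213) = 0.3366.

0.3366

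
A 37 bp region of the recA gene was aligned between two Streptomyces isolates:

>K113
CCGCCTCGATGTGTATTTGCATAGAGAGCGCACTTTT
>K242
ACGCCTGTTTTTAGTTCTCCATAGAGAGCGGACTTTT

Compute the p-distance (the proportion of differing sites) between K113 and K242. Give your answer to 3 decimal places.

0.297

The sequences differ at positions 1 (C/A), 7 (C/G), 8 (G/T), 9 (A/T), 11 (G/T), 13 (G/A), 14 (T/G), 15 (A/T), 17 (T/C), 19 (G/C), 31 (C/G).
There are 11 differences over 37 sites, so p = 11/37 = 0.297.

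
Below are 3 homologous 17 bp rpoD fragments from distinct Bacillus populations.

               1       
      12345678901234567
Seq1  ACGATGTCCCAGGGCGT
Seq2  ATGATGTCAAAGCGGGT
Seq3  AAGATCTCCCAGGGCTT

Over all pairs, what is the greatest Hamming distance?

7

Pairwise Hamming distances:
  Seq1 vs Seq2: 5
  Seq1 vs Seq3: 3
  Seq2 vs Seq3: 7
The largest is 7, between Seq2 and Seq3.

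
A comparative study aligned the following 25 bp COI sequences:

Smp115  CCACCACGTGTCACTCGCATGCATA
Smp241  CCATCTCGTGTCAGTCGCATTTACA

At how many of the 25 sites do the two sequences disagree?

Mismatches occur at site 4 (C/T), site 6 (A/T), site 14 (C/G), site 21 (G/T), site 22 (C/T), site 24 (T/C).
That gives 6 mismatches out of 25 aligned sites, so the Hamming distance is 6.

6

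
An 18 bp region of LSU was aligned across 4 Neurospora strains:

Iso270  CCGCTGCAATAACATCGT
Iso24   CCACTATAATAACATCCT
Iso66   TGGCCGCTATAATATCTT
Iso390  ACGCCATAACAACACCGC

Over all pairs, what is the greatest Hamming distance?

10

Pairwise Hamming distances:
  Iso270 vs Iso24: 4
  Iso270 vs Iso66: 6
  Iso270 vs Iso390: 7
  Iso24 vs Iso66: 9
  Iso24 vs Iso390: 7
  Iso66 vs Iso390: 10
The largest is 10, between Iso66 and Iso390.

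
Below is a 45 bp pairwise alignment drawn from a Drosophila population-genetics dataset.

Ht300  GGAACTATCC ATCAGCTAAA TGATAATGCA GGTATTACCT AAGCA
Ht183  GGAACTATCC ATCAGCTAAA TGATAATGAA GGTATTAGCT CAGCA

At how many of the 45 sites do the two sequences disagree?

3

Mismatches occur at site 29 (C/A), site 38 (C/G), site 41 (A/C).
That gives 3 mismatches out of 45 aligned sites, so the Hamming distance is 3.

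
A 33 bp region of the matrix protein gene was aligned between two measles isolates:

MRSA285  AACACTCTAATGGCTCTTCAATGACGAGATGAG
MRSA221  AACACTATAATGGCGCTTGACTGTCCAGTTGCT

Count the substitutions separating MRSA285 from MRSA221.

9

Mismatches occur at site 7 (C/A), site 15 (T/G), site 19 (C/G), site 21 (A/C), site 24 (A/T), site 26 (G/C), site 29 (A/T), site 32 (A/C), site 33 (G/T).
That gives 9 mismatches out of 33 aligned sites, so the Hamming distance is 9.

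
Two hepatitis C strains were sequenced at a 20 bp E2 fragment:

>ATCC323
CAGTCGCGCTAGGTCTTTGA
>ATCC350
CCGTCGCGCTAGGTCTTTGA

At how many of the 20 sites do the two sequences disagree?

1

A single mismatch occurs at site 2 (A/C).
That gives 1 mismatch out of 20 aligned sites, so the Hamming distance is 1.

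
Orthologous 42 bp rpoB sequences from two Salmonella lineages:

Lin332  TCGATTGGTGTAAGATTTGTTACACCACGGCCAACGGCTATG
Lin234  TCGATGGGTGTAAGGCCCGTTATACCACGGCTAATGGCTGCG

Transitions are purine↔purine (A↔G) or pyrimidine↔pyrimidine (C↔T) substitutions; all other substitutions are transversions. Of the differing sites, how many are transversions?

The sequences differ at positions 6 (T/G, transversion), 15 (A/G, transition), 16 (T/C, transition), 17 (T/C, transition), 18 (T/C, transition), 23 (C/T, transition), 32 (C/T, transition), 35 (C/T, transition), 40 (A/G, transition), 41 (T/C, transition).
Of the 10 differences, 9 transitions and 1 transversion, so the answer is 1.

1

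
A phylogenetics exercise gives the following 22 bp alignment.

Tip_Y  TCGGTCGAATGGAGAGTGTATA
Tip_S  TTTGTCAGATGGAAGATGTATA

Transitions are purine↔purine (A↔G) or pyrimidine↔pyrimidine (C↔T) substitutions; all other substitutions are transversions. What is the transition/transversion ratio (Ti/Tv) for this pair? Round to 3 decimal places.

6.000

The sequences differ at positions 2 (C/T, transition), 3 (G/T, transversion), 7 (G/A, transition), 8 (A/G, transition), 14 (G/A, transition), 15 (A/G, transition), 16 (G/A, transition).
Of the 7 differences, 6 transitions and 1 transversion, so Ti/Tv = 6/1 = 6.000.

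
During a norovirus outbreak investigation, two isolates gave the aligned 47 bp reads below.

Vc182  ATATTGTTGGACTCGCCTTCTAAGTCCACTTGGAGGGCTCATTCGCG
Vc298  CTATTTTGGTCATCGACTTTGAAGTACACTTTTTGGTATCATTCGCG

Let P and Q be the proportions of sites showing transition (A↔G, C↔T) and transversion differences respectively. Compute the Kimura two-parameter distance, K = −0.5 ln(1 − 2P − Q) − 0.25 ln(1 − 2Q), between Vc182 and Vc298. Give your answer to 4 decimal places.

0.4345

The sequences differ at positions 1 (A/C, transversion), 6 (G/T, transversion), 8 (T/G, transversion), 10 (G/T, transversion), 11 (A/C, transversion), 12 (C/A, transversion), 16 (C/A, transversion), 20 (C/T, transition), 21 (T/G, transversion), 26 (C/A, transversion), 32 (G/T, transversion), 33 (G/T, transversion), 34 (A/T, transversion), 37 (G/T, transversion), 38 (C/A, transversion).
Of the 15 differences, 1 transition and 14 transversions over 47 sites: P = 1/47 = 0.021277, Q = 14/47 = 0.297872.
d = −0.5·ln(0.659574) − 0.25·ln(0.404256) = −0.5·(-0.416161) − 0.25·(-0.905707) = 0.4345.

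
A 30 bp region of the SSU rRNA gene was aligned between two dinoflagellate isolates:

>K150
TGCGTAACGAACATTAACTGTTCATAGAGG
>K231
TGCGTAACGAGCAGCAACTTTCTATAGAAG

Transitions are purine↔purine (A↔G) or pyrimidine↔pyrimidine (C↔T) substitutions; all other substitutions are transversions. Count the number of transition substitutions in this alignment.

The sequences differ at positions 11 (A/G, transition), 14 (T/G, transversion), 15 (T/C, transition), 20 (G/T, transversion), 22 (T/C, transition), 23 (C/T, transition), 29 (G/A, transition).
Of the 7 differences, 5 transitions and 2 transversions, so the answer is 5.

5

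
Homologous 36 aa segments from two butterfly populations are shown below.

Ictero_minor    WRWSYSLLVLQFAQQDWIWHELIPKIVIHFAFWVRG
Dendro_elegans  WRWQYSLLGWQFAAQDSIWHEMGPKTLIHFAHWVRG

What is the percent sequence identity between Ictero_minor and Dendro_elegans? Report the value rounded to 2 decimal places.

72.22%

The sequences differ at positions 4 (S/Q), 9 (V/G), 10 (L/W), 14 (Q/A), 17 (W/S), 22 (L/M), 23 (I/G), 26 (I/T), 27 (V/L), 32 (F/H).
26 of the 36 sites match, so the percent identity is 26/36 × 100 = 72.22%.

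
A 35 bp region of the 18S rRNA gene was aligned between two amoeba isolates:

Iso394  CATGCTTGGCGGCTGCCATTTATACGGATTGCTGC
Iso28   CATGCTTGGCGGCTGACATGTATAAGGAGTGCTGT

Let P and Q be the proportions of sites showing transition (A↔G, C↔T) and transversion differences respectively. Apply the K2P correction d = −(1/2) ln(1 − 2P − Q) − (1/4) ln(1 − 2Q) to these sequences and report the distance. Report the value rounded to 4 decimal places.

0.1589

Differing sites — 16:C/A (Tv); 20:T/G (Tv); 25:C/A (Tv); 29:T/G (Tv); 35:C/T (Ti).
Of the 5 differences, 1 transition and 4 transversions over 35 sites: P = 1/35 = 0.028571, Q = 4/35 = 0.114286.
d = −0.5·ln(0.828572) − 0.25·ln(0.771428) = −0.5·(-0.188052) − 0.25·(-0.259512) = 0.1589.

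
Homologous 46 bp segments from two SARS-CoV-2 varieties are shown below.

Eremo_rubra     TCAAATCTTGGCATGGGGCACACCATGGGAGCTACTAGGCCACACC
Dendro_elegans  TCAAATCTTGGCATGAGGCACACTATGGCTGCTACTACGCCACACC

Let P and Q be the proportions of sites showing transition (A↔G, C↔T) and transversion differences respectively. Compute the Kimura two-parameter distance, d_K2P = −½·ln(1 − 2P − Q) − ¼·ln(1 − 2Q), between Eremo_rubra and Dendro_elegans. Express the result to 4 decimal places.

0.1175

Differing sites — 16:G/A (Ti); 24:C/T (Ti); 29:G/C (Tv); 30:A/T (Tv); 38:G/C (Tv).
Of the 5 differences, 2 transitions and 3 transversions over 46 sites: P = 2/46 = 0.043478, Q = 3/46 = 0.065217.
d = −0.5·ln(0.847827) − 0.25·ln(0.869566) = −0.5·(-0.165079) − 0.25·(-0.139761) = 0.1175.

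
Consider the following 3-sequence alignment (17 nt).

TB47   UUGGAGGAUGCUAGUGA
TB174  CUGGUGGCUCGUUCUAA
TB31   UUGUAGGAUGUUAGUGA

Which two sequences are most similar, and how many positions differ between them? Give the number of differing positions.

Pairwise Hamming distances:
  TB47 vs TB174: 8
  TB47 vs TB31: 2
  TB174 vs TB31: 9
The smallest is 2, between TB47 and TB31.

2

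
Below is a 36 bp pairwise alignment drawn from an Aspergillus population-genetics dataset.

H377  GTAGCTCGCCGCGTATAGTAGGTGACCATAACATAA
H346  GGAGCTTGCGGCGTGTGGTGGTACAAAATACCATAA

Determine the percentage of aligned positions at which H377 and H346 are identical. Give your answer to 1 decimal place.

Differing sites — 2:T/G; 7:C/T; 10:C/G; 15:A/G; 17:A/G; 20:A/G; 22:G/T; 23:T/A; 24:G/C; 26:C/A; 27:C/A; 31:A/C.
24 of the 36 sites match, so the percent identity is 24/36 × 100 = 66.7%.

66.7%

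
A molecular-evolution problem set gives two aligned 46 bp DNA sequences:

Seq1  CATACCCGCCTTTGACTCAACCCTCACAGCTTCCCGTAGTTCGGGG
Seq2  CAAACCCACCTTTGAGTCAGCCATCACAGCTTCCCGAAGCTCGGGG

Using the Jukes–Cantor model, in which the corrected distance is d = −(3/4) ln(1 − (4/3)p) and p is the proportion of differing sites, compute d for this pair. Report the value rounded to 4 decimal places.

0.1701

Differing sites — 3:T/A; 8:G/A; 16:C/G; 20:A/G; 23:C/A; 37:T/A; 40:T/C.
p = 7/46 = 0.152174.
d = −0.75 · ln(1 − (4/3)·0.152174) = −0.75 · ln(0.797101) = −0.75 · (-0.226774) = 0.1701.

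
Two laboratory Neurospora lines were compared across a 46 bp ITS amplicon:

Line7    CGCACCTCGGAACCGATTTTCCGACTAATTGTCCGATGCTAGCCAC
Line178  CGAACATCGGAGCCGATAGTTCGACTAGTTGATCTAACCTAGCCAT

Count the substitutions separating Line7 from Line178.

13

Differing sites — 3:C/A; 6:C/A; 12:A/G; 18:T/A; 19:T/G; 21:C/T; 28:A/G; 32:T/A; 33:C/T; 35:G/T; 37:T/A; 38:G/C; 46:C/T.
That gives 13 mismatches out of 46 aligned sites, so the Hamming distance is 13.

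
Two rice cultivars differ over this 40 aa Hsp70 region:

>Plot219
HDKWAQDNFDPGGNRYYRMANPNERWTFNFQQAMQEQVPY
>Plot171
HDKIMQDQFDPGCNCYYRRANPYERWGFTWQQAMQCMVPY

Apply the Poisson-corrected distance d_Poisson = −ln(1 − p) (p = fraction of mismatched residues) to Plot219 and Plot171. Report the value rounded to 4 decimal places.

Mismatches occur at site 4 (W→I), site 5 (A→M), site 8 (N→Q), site 13 (G→C), site 15 (R→C), site 19 (M→R), site 23 (N→Y), site 27 (T→G), site 29 (N→T), site 30 (F→W), site 36 (E→C), site 37 (Q→M).
p = 12/40 = 0.300000.
d = −ln(1 − 0.300000) = −ln(0.700000) = 0.3567.

0.3567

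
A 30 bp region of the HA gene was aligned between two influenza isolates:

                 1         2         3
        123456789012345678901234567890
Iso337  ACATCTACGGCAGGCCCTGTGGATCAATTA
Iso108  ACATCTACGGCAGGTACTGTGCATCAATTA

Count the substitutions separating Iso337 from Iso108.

Mismatches occur at site 15 (C→T), site 16 (C→A), site 22 (G→C).
That gives 3 mismatches out of 30 aligned sites, so the Hamming distance is 3.

3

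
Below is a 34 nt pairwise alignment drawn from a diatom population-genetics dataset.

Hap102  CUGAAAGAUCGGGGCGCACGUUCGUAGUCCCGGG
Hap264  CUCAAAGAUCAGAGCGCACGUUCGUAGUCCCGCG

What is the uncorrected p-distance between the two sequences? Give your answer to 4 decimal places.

0.1176

Differing sites — 3:G/C; 11:G/A; 13:G/A; 33:G/C.
There are 4 differences over 34 sites, so p = 4/34 = 0.1176.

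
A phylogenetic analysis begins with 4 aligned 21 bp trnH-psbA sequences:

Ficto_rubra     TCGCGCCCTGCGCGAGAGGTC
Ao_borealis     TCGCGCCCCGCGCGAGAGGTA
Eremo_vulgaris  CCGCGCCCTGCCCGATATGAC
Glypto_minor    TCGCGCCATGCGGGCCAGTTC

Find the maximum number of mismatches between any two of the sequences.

Pairwise Hamming distances:
  Ficto_rubra vs Ao_borealis: 2
  Ficto_rubra vs Eremo_vulgaris: 5
  Ficto_rubra vs Glypto_minor: 5
  Ao_borealis vs Eremo_vulgaris: 7
  Ao_borealis vs Glypto_minor: 7
  Eremo_vulgaris vs Glypto_minor: 9
The largest is 9, between Eremo_vulgaris and Glypto_minor.

9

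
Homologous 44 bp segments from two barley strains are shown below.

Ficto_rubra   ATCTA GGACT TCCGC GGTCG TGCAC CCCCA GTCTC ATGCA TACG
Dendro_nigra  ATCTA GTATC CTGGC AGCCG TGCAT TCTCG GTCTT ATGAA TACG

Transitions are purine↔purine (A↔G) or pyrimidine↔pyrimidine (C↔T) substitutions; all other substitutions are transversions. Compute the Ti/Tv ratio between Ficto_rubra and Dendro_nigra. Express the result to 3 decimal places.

Mismatches occur at site 7 (G↔T, transversion), site 9 (C↔T, transition), site 10 (T↔C, transition), site 11 (T↔C, transition), site 12 (C↔T, transition), site 13 (C↔G, transversion), site 16 (G↔A, transition), site 18 (T↔C, transition), site 25 (C↔T, transition), site 26 (C↔T, transition), site 28 (C↔T, transition), site 30 (A↔G, transition), site 35 (C↔T, transition), site 39 (C↔A, transversion).
Of the 14 differences, 11 transitions and 3 transversions, so Ti/Tv = 11/3 = 3.667.

3.667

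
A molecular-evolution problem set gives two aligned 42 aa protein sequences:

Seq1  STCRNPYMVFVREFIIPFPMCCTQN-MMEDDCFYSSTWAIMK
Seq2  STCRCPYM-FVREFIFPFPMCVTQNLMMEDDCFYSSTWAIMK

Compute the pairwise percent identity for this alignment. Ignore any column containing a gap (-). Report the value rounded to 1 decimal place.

92.5%

Excluding the 2 gap columns leaves 40 comparable sites.
Differing sites — 5:N/C; 16:I/F; 22:C/V.
37 of the 40 comparable sites match, so the percent identity is 37/40 × 100 = 92.5%.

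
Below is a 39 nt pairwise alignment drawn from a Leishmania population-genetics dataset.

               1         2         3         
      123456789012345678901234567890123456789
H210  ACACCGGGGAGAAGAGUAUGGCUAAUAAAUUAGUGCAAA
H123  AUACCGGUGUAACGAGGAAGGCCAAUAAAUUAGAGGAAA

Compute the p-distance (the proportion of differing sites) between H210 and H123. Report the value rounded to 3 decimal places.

0.256

Differing sites — 2:C/U; 8:G/U; 10:A/U; 11:G/A; 13:A/C; 17:U/G; 19:U/A; 23:U/C; 34:U/A; 36:C/G.
There are 10 differences over 39 sites, so p = 10/39 = 0.256.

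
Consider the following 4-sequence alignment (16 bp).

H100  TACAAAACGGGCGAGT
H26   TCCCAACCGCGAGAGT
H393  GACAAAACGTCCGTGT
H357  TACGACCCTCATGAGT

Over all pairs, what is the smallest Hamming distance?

4

Pairwise Hamming distances:
  H100 vs H26: 5
  H100 vs H393: 4
  H100 vs H357: 7
  H26 vs H393: 8
  H26 vs H357: 6
  H393 vs H357: 9
The smallest is 4, between H100 and H393.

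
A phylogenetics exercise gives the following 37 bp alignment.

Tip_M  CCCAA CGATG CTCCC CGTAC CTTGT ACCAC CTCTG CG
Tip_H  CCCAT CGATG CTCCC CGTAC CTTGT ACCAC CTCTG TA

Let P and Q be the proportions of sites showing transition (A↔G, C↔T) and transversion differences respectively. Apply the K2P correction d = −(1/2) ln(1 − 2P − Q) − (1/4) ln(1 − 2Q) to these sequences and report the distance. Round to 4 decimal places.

0.0865

Mismatches occur at site 5 (A↔T, transversion), site 36 (C↔T, transition), site 37 (G↔A, transition).
Of the 3 differences, 2 transitions and 1 transversion over 37 sites: P = 2/37 = 0.054054, Q = 1/37 = 0.027027.
d = −0.5·ln(0.864865) − 0.25·ln(0.945946) = −0.5·(-0.145182) − 0.25·(-0.055570) = 0.0865.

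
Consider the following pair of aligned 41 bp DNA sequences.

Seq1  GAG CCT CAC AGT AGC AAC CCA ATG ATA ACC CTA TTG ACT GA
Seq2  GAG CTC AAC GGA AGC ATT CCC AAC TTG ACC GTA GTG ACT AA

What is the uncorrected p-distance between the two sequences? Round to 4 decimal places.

Differing sites — 5:C/T; 6:T/C; 7:C/A; 10:A/G; 12:T/A; 17:A/T; 18:C/T; 21:A/C; 23:T/A; 24:G/C; 25:A/T; 27:A/G; 31:C/G; 34:T/G; 40:G/A.
There are 15 differences over 41 sites, so p = 15/41 = 0.3659.

0.3659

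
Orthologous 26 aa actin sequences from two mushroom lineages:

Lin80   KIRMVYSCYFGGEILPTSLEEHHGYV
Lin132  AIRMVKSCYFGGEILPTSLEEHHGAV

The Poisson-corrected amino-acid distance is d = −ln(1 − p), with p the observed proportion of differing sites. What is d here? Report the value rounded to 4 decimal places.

0.1226

The sequences differ at positions 1 (K/A), 6 (Y/K), 25 (Y/A).
p = 3/26 = 0.115385.
d = −ln(1 − 0.115385) = −ln(0.884615) = 0.1226.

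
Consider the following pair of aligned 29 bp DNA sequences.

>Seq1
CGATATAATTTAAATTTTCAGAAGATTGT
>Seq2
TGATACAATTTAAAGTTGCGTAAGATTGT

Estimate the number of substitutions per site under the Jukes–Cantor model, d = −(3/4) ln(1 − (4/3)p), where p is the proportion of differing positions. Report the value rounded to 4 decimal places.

0.2421

The sequences differ at positions 1 (C/T), 6 (T/C), 15 (T/G), 18 (T/G), 20 (A/G), 21 (G/T).
p = 6/29 = 0.206897.
d = −0.75 · ln(1 − (4/3)·0.206897) = −0.75 · ln(0.724137) = −0.75 · (-0.322775) = 0.2421.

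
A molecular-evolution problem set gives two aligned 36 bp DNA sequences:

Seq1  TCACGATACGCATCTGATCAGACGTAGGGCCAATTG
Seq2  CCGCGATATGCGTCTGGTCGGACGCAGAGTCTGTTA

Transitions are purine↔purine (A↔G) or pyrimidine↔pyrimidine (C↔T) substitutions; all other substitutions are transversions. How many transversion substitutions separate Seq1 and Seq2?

Mismatches occur at site 1 (T/C, transition), site 3 (A/G, transition), site 9 (C/T, transition), site 12 (A/G, transition), site 17 (A/G, transition), site 20 (A/G, transition), site 25 (T/C, transition), site 28 (G/A, transition), site 30 (C/T, transition), site 32 (A/T, transversion), site 33 (A/G, transition), site 36 (G/A, transition).
Of the 12 differences, 11 transitions and 1 transversion, so the answer is 1.

1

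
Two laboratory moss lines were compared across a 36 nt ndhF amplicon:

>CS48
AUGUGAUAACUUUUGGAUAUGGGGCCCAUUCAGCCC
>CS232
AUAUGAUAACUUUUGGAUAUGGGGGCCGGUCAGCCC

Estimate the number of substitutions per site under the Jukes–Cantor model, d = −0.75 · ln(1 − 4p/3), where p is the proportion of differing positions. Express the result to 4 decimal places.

0.1203

The sequences differ at positions 3 (G/A), 25 (C/G), 28 (A/G), 29 (U/G).
p = 4/36 = 0.111111.
d = −0.75 · ln(1 − (4/3)·0.111111) = −0.75 · ln(0.851852) = −0.75 · (-0.160342) = 0.1203.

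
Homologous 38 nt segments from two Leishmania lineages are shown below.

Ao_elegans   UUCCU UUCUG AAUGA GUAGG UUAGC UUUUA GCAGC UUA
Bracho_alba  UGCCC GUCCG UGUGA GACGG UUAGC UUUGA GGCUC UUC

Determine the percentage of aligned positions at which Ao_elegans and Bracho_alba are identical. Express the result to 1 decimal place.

Mismatches occur at site 2 (U/G), site 5 (U/C), site 6 (U/G), site 9 (U/C), site 11 (A/U), site 12 (A/G), site 17 (U/A), site 18 (A/C), site 29 (U/G), site 32 (C/G), site 33 (A/C), site 34 (G/U), site 38 (A/C).
25 of the 38 sites match, so the percent identity is 25/38 × 100 = 65.8%.

65.8%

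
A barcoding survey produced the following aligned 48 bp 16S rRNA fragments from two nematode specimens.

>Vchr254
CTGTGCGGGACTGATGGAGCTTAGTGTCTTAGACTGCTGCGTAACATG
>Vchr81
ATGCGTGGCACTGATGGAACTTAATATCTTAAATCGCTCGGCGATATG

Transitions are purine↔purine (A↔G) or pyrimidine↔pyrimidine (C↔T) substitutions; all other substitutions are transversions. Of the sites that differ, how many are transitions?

Differing sites — 1:C/A (Tv); 4:T/C (Ti); 6:C/T (Ti); 9:G/C (Tv); 19:G/A (Ti); 24:G/A (Ti); 26:G/A (Ti); 32:G/A (Ti); 34:C/T (Ti); 35:T/C (Ti); 39:G/C (Tv); 40:C/G (Tv); 42:T/C (Ti); 43:A/G (Ti); 45:C/T (Ti).
Of the 15 differences, 11 transitions and 4 transversions, so the answer is 11.

11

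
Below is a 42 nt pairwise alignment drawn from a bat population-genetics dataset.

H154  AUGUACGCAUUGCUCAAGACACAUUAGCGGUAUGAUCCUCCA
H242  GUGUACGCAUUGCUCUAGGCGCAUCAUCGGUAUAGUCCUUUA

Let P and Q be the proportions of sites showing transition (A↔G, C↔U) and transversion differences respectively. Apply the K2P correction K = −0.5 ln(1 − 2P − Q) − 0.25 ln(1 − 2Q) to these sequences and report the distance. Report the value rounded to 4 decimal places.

0.3048

Differing sites — 1:A/G (Ti); 16:A/U (Tv); 19:A/G (Ti); 21:A/G (Ti); 25:U/C (Ti); 27:G/U (Tv); 34:G/A (Ti); 35:A/G (Ti); 40:C/U (Ti); 41:C/U (Ti).
Of the 10 differences, 8 transitions and 2 transversions over 42 sites: P = 8/42 = 0.190476, Q = 2/42 = 0.047619.
d = −0.5·ln(0.571429) − 0.25·ln(0.904762) = −0.5·(-0.559615) − 0.25·(-0.100083) = 0.3048.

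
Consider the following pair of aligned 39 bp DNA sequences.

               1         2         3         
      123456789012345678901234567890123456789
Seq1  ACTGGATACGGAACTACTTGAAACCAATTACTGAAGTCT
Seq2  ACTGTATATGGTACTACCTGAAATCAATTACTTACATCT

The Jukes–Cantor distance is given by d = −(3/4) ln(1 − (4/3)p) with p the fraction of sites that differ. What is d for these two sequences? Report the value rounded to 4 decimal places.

The sequences differ at positions 5 (G/T), 9 (C/T), 12 (A/T), 18 (T/C), 24 (C/T), 33 (G/T), 35 (A/C), 36 (G/A).
p = 8/39 = 0.205128.
d = −0.75 · ln(1 − (4/3)·0.205128) = −0.75 · ln(0.726496) = −0.75 · (-0.319522) = 0.2396.

0.2396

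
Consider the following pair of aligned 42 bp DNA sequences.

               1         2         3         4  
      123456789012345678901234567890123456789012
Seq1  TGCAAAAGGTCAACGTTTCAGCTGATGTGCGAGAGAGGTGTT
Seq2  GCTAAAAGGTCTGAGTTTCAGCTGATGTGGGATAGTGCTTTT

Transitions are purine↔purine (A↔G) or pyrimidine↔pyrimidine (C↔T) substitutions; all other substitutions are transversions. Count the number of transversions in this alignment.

9

The sequences differ at positions 1 (T/G, transversion), 2 (G/C, transversion), 3 (C/T, transition), 12 (A/T, transversion), 13 (A/G, transition), 14 (C/A, transversion), 30 (C/G, transversion), 33 (G/T, transversion), 36 (A/T, transversion), 38 (G/C, transversion), 40 (G/T, transversion).
Of the 11 differences, 2 transitions and 9 transversions, so the answer is 9.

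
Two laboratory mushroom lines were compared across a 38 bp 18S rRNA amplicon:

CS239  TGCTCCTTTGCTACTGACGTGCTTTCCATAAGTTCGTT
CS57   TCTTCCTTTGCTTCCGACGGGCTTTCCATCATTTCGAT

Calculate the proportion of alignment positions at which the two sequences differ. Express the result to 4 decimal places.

0.2105

Mismatches occur at site 2 (G→C), site 3 (C→T), site 13 (A→T), site 15 (T→C), site 20 (T→G), site 30 (A→C), site 32 (G→T), site 37 (T→A).
There are 8 differences over 38 sites, so p = 8/38 = 0.2105.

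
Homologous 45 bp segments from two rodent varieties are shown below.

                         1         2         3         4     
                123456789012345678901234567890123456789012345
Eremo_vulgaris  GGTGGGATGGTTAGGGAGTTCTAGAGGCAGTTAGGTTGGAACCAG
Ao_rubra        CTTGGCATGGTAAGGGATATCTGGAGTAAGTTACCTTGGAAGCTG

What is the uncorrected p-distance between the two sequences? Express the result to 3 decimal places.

The sequences differ at positions 1 (G/C), 2 (G/T), 6 (G/C), 12 (T/A), 18 (G/T), 19 (T/A), 23 (A/G), 27 (G/T), 28 (C/A), 34 (G/C), 35 (G/C), 42 (C/G), 44 (A/T).
There are 13 differences over 45 sites, so p = 13/45 = 0.289.

0.289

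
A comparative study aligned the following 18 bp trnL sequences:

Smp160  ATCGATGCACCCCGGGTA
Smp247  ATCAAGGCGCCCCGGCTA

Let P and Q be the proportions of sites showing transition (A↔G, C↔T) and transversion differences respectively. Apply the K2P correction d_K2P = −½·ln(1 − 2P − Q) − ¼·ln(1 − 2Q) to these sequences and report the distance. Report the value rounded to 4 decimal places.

0.2656

The sequences differ at positions 4 (G/A, transition), 6 (T/G, transversion), 9 (A/G, transition), 16 (G/C, transversion).
Of the 4 differences, 2 transitions and 2 transversions over 18 sites: P = 2/18 = 0.111111, Q = 2/18 = 0.111111.
d = −0.5·ln(0.666667) − 0.25·ln(0.777778) = −0.5·(-0.405465) − 0.25·(-0.251314) = 0.2656.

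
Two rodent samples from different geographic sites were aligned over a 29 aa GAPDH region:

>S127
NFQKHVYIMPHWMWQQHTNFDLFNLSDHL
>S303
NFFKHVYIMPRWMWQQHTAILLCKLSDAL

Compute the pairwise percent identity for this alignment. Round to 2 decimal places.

72.41%

Differing sites — 3:Q/F; 11:H/R; 19:N/A; 20:F/I; 21:D/L; 23:F/C; 24:N/K; 28:H/A.
21 of the 29 sites match, so the percent identity is 21/29 × 100 = 72.41%.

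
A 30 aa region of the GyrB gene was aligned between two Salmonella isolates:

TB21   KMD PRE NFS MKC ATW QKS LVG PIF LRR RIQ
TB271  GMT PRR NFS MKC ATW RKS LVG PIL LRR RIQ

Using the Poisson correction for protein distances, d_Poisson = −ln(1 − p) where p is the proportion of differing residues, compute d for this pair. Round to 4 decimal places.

0.1823

Mismatches occur at site 1 (K↔G), site 3 (D↔T), site 6 (E↔R), site 16 (Q↔R), site 24 (F↔L).
p = 5/30 = 0.166667.
d = −ln(1 − 0.166667) = −ln(0.833333) = 0.1823.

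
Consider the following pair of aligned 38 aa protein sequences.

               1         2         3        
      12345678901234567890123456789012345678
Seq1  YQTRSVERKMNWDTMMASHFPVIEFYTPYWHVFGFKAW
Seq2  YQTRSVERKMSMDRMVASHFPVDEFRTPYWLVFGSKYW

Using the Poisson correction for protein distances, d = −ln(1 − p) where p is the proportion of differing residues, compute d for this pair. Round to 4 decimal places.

Differing sites — 11:N/S; 12:W/M; 14:T/R; 16:M/V; 23:I/D; 26:Y/R; 31:H/L; 35:F/S; 37:A/Y.
p = 9/38 = 0.236842.
d = −ln(1 − 0.236842) = −ln(0.763158) = 0.2703.

0.2703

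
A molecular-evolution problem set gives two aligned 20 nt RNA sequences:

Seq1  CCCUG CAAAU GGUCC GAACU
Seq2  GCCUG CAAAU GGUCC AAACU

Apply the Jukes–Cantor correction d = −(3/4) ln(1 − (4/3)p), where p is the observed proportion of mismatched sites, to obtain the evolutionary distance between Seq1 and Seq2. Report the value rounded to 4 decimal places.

0.1073

The sequences differ at positions 1 (C/G), 16 (G/A).
p = 2/20 = 0.100000.
d = −0.75 · ln(1 − (4/3)·0.100000) = −0.75 · ln(0.866667) = −0.75 · (-0.143100) = 0.1073.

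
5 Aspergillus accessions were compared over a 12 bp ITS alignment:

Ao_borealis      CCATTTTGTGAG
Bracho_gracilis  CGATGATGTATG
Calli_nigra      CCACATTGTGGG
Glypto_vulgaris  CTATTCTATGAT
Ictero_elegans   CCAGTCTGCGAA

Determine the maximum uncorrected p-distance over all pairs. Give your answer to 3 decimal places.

Pairwise Hamming distances:
  Ao_borealis vs Bracho_gracilis: 5
  Ao_borealis vs Calli_nigra: 3
  Ao_borealis vs Glypto_vulgaris: 4
  Ao_borealis vs Ictero_elegans: 4
  Bracho_gracilis vs Calli_nigra: 6
  Bracho_gracilis vs Glypto_vulgaris: 7
  Bracho_gracilis vs Ictero_elegans: 8
  Calli_nigra vs Glypto_vulgaris: 7
  Calli_nigra vs Ictero_elegans: 6
  Glypto_vulgaris vs Ictero_elegans: 5
The largest is 8 mismatches, between Bracho_gracilis and Ictero_elegans; p = 8/12 = 0.667.

0.667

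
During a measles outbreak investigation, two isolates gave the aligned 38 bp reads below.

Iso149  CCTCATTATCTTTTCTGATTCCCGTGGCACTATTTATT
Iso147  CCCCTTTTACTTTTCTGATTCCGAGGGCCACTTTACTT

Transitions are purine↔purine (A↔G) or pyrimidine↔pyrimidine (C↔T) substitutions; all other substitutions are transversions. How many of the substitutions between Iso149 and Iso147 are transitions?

3

Mismatches occur at site 3 (T/C, transition), site 5 (A/T, transversion), site 8 (A/T, transversion), site 9 (T/A, transversion), site 23 (C/G, transversion), site 24 (G/A, transition), site 25 (T/G, transversion), site 29 (A/C, transversion), site 30 (C/A, transversion), site 31 (T/C, transition), site 32 (A/T, transversion), site 35 (T/A, transversion), site 36 (A/C, transversion).
Of the 13 differences, 3 transitions and 10 transversions, so the answer is 3.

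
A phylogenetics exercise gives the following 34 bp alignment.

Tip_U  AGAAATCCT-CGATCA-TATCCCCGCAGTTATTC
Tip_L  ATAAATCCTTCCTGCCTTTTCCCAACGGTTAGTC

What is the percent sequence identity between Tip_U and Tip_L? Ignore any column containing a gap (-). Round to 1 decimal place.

68.8%

Excluding the 2 gap columns leaves 32 comparable sites.
The sequences differ at positions 2 (G/T), 12 (G/C), 13 (A/T), 14 (T/G), 16 (A/C), 19 (A/T), 24 (C/A), 25 (G/A), 27 (A/G), 32 (T/G).
22 of the 32 comparable sites match, so the percent identity is 22/32 × 100 = 68.8%.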